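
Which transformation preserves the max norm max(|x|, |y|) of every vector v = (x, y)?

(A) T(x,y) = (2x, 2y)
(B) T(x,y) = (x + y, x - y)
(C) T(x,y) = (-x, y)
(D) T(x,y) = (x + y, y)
C

A transformation preserves a norm if ||T(v)|| = ||v|| for every v; a single vector where the norm changes rules an option out.

(A) T(x,y) = (2x, 2y): v = (1, 0) has norm max(|1|, |0|) = 1, but T(v) = (2, 0) has norm 2 -- not preserved.
(B) T(x,y) = (x + y, x - y): v = (1, 1) has norm max(|1|, |1|) = 1, but T(v) = (2, 0) has norm 2 -- not preserved.
(C) T(x,y) = (-x, y): preserves the norm -- it only permutes the coordinates and/or flips signs, which leaves max(|x|, |y|) unchanged.
(D) T(x,y) = (x + y, y): v = (1, 1) has norm max(|1|, |1|) = 1, but T(v) = (2, 1) has norm 2 -- not preserved.

Therefore the answer is (C).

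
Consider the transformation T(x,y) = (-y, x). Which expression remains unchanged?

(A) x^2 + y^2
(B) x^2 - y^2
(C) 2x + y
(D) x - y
A

An expression E(x,y) is invariant under T if E(T(x,y)) = E(x,y). Here T(x,y) = (-y, x).
Substitute the transformed coordinates into each option and compare with the original:
(A) x^2 + y^2  ->  (-y)^2 + (x)^2 = x^2 + y^2   [equals x^2 + y^2: invariant]
(B) x^2 - y^2  ->  (-y)^2 - (x)^2 = -x^2 + y^2   [differs from x^2 - y^2: not invariant]
(C) 2x + y  ->  2(-y) + (x) = x - 2y   [differs from 2x + y: not invariant]
(D) x - y  ->  (-y) - (x) = -x - y   [differs from x - y: not invariant]

Only option (A), x^2 + y^2, is unchanged by the transformation.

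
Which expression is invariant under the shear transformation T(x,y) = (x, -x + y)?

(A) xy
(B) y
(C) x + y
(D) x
D

Under the shear T(x,y) = (x, -x + y):
Substitute the transformed coordinates into each option and compare with the original:
(A) xy  ->  (x)(-x + y) = -x^2 + xy   [differs from xy: not invariant]
(B) y  ->  (-x + y) = -x + y   [differs from y: not invariant]
(C) x + y  ->  (x) + (-x + y) = y   [differs from x + y: not invariant]
(D) x  ->  (x) = x   [equals x: invariant]

Only option (D), x, is unchanged by the transformation.
A vertical shear moves points parallel to the y-axis, so the x-coordinate (and any function of x alone) is unchanged.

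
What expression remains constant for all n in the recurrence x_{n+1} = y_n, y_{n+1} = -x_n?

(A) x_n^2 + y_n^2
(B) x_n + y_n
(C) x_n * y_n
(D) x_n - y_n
A

For the recurrence x_{n+1} = y_n, y_{n+1} = -x_n:

x_{n+1}^2 + y_{n+1}^2 = y_n^2 + (-x_n)^2 = x_n^2 + y_n^2
The sum of squares is conserved (like energy in a harmonic oscillator).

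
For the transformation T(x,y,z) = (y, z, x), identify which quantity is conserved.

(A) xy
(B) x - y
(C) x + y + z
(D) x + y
C

Apply T(x,y,z) = (y, z, x) to each option, i.e. replace (x, y, z) by the transformed coordinates.
Substitute the transformed coordinates into each option and compare with the original:
(A) xy  ->  (y)(z) = yz   [differs from xy: not invariant]
(B) x - y  ->  (y) - (z) = y - z   [differs from x - y: not invariant]
(C) x + y + z  ->  (y) + (z) + (x) = x + y + z   [equals x + y + z: invariant]
(D) x + y  ->  (y) + (z) = y + z   [differs from x + y: not invariant]

Only option (C), x + y + z, is unchanged by the transformation.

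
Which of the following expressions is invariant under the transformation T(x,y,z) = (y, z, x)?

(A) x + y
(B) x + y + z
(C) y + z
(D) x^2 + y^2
B

Apply T(x,y,z) = (y, z, x) to each option, i.e. replace (x, y, z) by the transformed coordinates.
Substitute the transformed coordinates into each option and compare with the original:
(A) x + y  ->  (y) + (z) = y + z   [differs from x + y: not invariant]
(B) x + y + z  ->  (y) + (z) + (x) = x + y + z   [equals x + y + z: invariant]
(C) y + z  ->  (z) + (x) = x + z   [differs from y + z: not invariant]
(D) x^2 + y^2  ->  (y)^2 + (z)^2 = y^2 + z^2   [differs from x^2 + y^2: not invariant]

Only option (B), x + y + z, is unchanged by the transformation.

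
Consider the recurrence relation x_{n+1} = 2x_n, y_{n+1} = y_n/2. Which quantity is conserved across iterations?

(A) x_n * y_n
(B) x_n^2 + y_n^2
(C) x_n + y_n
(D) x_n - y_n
A

For the recurrence x_{n+1} = 2x_n, y_{n+1} = y_n/2:

x_{n+1} * y_{n+1} = (2x_n) * (y_n/2) = x_n * y_n
The product is conserved.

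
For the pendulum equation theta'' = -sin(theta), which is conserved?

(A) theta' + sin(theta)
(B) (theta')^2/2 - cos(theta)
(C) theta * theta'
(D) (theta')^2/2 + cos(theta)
B

A first integral I satisfies dI/dt = 0 along every solution. Differentiate each option and use the equation of motion:
(A) d/dt[theta' + sin(theta)] = theta'' + cos(theta) theta' = -sin(theta) + theta' cos(theta), not identically 0
(B) d/dt[(theta')^2/2 - cos(theta)] = theta' theta'' + sin(theta) theta' = theta'(-sin(theta)) + theta' sin(theta) = 0
(C) d/dt[theta * theta'] = (theta')^2 + theta theta'' = (theta')^2 - theta sin(theta), not identically 0
(D) d/dt[(theta')^2/2 + cos(theta)] = theta' theta'' - sin(theta) theta' = -2 theta' sin(theta), not identically 0

Only (B) has zero time-derivative. This is the total energy: kinetic (theta')^2/2 plus potential -cos(theta).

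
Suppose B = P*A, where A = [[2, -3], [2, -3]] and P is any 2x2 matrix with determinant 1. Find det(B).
0

By the multiplicative property of determinants, det(B) = det(P*A) = det(P) * det(A) = det(A),
so the determinant is invariant under multiplication by any determinant-1 matrix; we just need det(A).

det(A) = (2)(-3) - (-3)(2) = -6 - (-6) = 0

Therefore det(B) = 1 * 0 = 0.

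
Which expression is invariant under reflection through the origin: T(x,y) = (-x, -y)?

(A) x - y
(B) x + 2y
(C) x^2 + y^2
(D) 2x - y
C

The map is reflection through the origin: T(x,y) = (-x, -y).
Substitute the transformed coordinates into each option and compare with the original:
(A) x - y  ->  (-x) - (-y) = -x + y   [differs from x - y: not invariant]
(B) x + 2y  ->  (-x) + 2(-y) = -x - 2y   [differs from x + 2y: not invariant]
(C) x^2 + y^2  ->  (-x)^2 + (-y)^2 = x^2 + y^2   [equals x^2 + y^2: invariant]
(D) 2x - y  ->  2(-x) - (-y) = -2x + y   [differs from 2x - y: not invariant]

Only option (C), x^2 + y^2, is unchanged by the transformation.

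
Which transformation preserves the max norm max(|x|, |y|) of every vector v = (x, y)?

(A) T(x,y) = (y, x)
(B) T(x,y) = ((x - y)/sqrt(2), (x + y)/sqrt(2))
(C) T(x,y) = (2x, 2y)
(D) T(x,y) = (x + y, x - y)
A

A transformation preserves a norm if ||T(v)|| = ||v|| for every v; a single vector where the norm changes rules an option out.

(A) T(x,y) = (y, x): preserves the norm -- it only permutes the coordinates and/or flips signs, which leaves max(|x|, |y|) unchanged.
(B) T(x,y) = ((x - y)/sqrt(2), (x + y)/sqrt(2)): v = (1, 0) has norm max(|1|, |0|) = 1, but T(v) = (sqrt(2)/2, sqrt(2)/2) has norm sqrt(2)/2 -- not preserved.
(C) T(x,y) = (2x, 2y): v = (1, 0) has norm max(|1|, |0|) = 1, but T(v) = (2, 0) has norm 2 -- not preserved.
(D) T(x,y) = (x + y, x - y): v = (1, 1) has norm max(|1|, |1|) = 1, but T(v) = (2, 0) has norm 2 -- not preserved.

Therefore the answer is (A).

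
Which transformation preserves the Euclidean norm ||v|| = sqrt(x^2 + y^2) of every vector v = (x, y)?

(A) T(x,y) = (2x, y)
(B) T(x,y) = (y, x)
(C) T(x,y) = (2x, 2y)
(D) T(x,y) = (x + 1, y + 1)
B

A transformation preserves a norm if ||T(v)|| = ||v|| for every v; a single vector where the norm changes rules an option out.

(A) T(x,y) = (2x, y): v = (1, 0) has norm sqrt((1)^2 + (0)^2) = 1, but T(v) = (2, 0) has norm 2 -- not preserved.
(B) T(x,y) = (y, x): preserves the norm -- it is an orthogonal map (a rotation/reflection), and (y)^2 + (x)^2 simplifies to x^2 + y^2.
(C) T(x,y) = (2x, 2y): v = (1, 0) has norm sqrt((1)^2 + (0)^2) = 1, but T(v) = (2, 0) has norm 2 -- not preserved.
(D) T(x,y) = (x + 1, y + 1): v = (1, 0) has norm sqrt((1)^2 + (0)^2) = 1, but T(v) = (2, 1) has norm sqrt(5) -- not preserved.

Therefore the answer is (B).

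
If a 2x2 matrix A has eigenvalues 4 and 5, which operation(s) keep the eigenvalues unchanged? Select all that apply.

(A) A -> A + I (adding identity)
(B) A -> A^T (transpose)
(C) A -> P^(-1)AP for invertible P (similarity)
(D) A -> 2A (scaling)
B and C

Eigenvalues are preserved by:
1. Similarity transformations: A -> P^(-1)AP (same characteristic polynomial)
2. Transpose: A^T has the same eigenvalues as A

Eigenvalues are NOT preserved by:
- Adding identity: eigenvalues become 4+1, 5+1
- Scaling: eigenvalues become 8, 10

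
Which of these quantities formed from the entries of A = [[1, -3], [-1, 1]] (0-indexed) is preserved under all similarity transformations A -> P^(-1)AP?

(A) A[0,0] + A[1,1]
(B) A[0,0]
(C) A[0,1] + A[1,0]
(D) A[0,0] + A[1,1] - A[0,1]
A

A[0,0] + A[1,1] is the trace of A. By the cyclic property of the trace, tr(P^(-1)AP) = tr(APP^(-1)) = tr(A), so it is the same for every matrix similar to A.

The other combinations are not similarity invariants. For example, take P = [[1, 1], [0, 1]] (det P = 1), so P^(-1) = [[1, -1], [0, 1]] and
B = P^(-1)AP = [[2, -2], [-1, 0]].
Evaluating each option on A and on B:
(A) A[0,0] + A[1,1]: 2 for A, 2 for B -> unchanged
(B) A[0,0]: 1 for A, 2 for B -> changes
(C) A[0,1] + A[1,0]: -4 for A, -3 for B -> changes
(D) A[0,0] + A[1,1] - A[0,1]: 5 for A, 4 for B -> changes

Only (A) A[0,0] + A[1,1] = 2 survives (and it does so for every P, not just this one), so it is the invariant.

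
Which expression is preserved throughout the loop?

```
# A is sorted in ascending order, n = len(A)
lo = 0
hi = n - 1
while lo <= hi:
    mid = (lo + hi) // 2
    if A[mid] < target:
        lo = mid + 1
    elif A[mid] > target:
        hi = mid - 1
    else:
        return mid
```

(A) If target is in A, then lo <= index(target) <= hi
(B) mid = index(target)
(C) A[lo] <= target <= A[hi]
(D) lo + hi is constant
A

A loop invariant must hold before the first iteration and be re-established by every execution of the body.

(A) If target is in A, then lo <= index(target) <= hi: Before the loop [lo, hi] = [0, n-1] covers every index. When A[mid] < target, sortedness puts target strictly to the right of mid, so setting lo = mid + 1 keeps index(target) in [lo, hi]; symmetrically for hi = mid - 1. Hence 'if target is in A then lo <= index(target) <= hi' holds after every iteration, and when lo > hi it proves target is absent.

The other options fail:
(B) mid = index(target): mid is just the current probe; it equals index(target) only on the iteration that returns.
(C) A[lo] <= target <= A[hi]: fails when target is not in A (e.g. target < A[0] already violates it before the loop), so it is not maintained in general.
(D) lo + hi is constant: each iteration moves exactly one of lo, hi, so lo + hi changes (e.g. 0 + (n-1) becomes (mid+1) + (n-1)).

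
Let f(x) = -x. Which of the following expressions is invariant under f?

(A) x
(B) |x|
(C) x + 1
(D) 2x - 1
B

For f(x) = -x:
Applying f replaces x by -x. Since |-x| = |x|, the absolute value is unchanged by f, whereas x -> -x, 2x - 1 -> -2x - 1 and x + 1 -> -x + 1 all change.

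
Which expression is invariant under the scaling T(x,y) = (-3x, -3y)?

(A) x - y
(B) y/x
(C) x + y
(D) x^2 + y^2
B

Under the uniform scaling T(x,y) = (-3x, -3y):
Substitute the transformed coordinates into each option and compare with the original:
(A) x - y  ->  (-3x) - (-3y) = -3x + 3y   [differs from x - y: not invariant]
(B) y/x  ->  (-3y)/(-3x) = y/x   [equals y/x: invariant]
(C) x + y  ->  (-3x) + (-3y) = -3x - 3y   [differs from x + y: not invariant]
(D) x^2 + y^2  ->  (-3x)^2 + (-3y)^2 = 9x^2 + 9y^2   [differs from x^2 + y^2: not invariant]

Only option (B), y/x, is unchanged by the transformation.
The common factor -3 cancels in a ratio of coordinates, while sums, products and sums of squares pick up factors of -3 or 9.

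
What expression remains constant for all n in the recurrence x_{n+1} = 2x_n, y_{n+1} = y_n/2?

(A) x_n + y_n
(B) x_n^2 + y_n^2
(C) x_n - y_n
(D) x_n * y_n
D

For the recurrence x_{n+1} = 2x_n, y_{n+1} = y_n/2:

x_{n+1} * y_{n+1} = (2x_n) * (y_n/2) = x_n * y_n
The product is conserved.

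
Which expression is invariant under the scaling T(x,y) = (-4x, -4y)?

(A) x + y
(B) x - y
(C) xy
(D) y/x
D

Under the uniform scaling T(x,y) = (-4x, -4y):
Substitute the transformed coordinates into each option and compare with the original:
(A) x + y  ->  (-4x) + (-4y) = -4x - 4y   [differs from x + y: not invariant]
(B) x - y  ->  (-4x) - (-4y) = -4x + 4y   [differs from x - y: not invariant]
(C) xy  ->  (-4x)(-4y) = 16xy   [differs from xy: not invariant]
(D) y/x  ->  (-4y)/(-4x) = y/x   [equals y/x: invariant]

Only option (D), y/x, is unchanged by the transformation.
The common factor -4 cancels in a ratio of coordinates, while sums, products and sums of squares pick up factors of -4 or 16.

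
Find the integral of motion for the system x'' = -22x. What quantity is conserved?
E = (x')^2 + 22x^2

Multiply the equation by x':
x' * x'' = -22x * x'
The left side is d/dt[(x')^2/2] and the right side is d/dt[-22x^2/2], so
d/dt[(x')^2/2 + 22x^2/2] = 0, i.e. (x')^2/2 + 22x^2/2 = constant.
Multiplying by 2, the integral of motion is E = (x')^2 + 22x^2.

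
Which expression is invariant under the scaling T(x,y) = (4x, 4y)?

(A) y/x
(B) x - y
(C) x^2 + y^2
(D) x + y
A

Under the uniform scaling T(x,y) = (4x, 4y):
Substitute the transformed coordinates into each option and compare with the original:
(A) y/x  ->  (4y)/(4x) = y/x   [equals y/x: invariant]
(B) x - y  ->  (4x) - (4y) = 4x - 4y   [differs from x - y: not invariant]
(C) x^2 + y^2  ->  (4x)^2 + (4y)^2 = 16x^2 + 16y^2   [differs from x^2 + y^2: not invariant]
(D) x + y  ->  (4x) + (4y) = 4x + 4y   [differs from x + y: not invariant]

Only option (A), y/x, is unchanged by the transformation.
The common factor 4 cancels in a ratio of coordinates, while sums, products and sums of squares pick up factors of 4 or 16.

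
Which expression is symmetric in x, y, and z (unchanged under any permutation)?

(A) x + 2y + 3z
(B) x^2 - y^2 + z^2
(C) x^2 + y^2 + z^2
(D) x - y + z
C

A symmetric expression is unchanged when the variables are permuted; here the transformation to test is the swap (x, y) -> (y, x).
A symmetric expression must survive every permutation; the single swap x <-> y already eliminates the distractors, and the keyed expression is also unchanged by x <-> z and y <-> z (each variable enters it in exactly the same way).
Substitute the transformed coordinates into each option and compare with the original:
(A) x + 2y + 3z  ->  (y) + 2(x) + 3z = 2x + y + 3z   [differs from x + 2y + 3z: not invariant]
(B) x^2 - y^2 + z^2  ->  (y)^2 - (x)^2 + z^2 = -x^2 + y^2 + z^2   [differs from x^2 - y^2 + z^2: not invariant]
(C) x^2 + y^2 + z^2  ->  (y)^2 + (x)^2 + z^2 = x^2 + y^2 + z^2   [equals x^2 + y^2 + z^2: invariant]
(D) x - y + z  ->  (y) - (x) + z = -x + y + z   [differs from x - y + z: not invariant]

Only option (C), x^2 + y^2 + z^2, is unchanged by the transformation.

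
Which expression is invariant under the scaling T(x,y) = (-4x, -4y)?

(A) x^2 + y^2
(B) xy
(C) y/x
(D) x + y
C

Under the uniform scaling T(x,y) = (-4x, -4y):
Substitute the transformed coordinates into each option and compare with the original:
(A) x^2 + y^2  ->  (-4x)^2 + (-4y)^2 = 16x^2 + 16y^2   [differs from x^2 + y^2: not invariant]
(B) xy  ->  (-4x)(-4y) = 16xy   [differs from xy: not invariant]
(C) y/x  ->  (-4y)/(-4x) = y/x   [equals y/x: invariant]
(D) x + y  ->  (-4x) + (-4y) = -4x - 4y   [differs from x + y: not invariant]

Only option (C), y/x, is unchanged by the transformation.
The common factor -4 cancels in a ratio of coordinates, while sums, products and sums of squares pick up factors of -4 or 16.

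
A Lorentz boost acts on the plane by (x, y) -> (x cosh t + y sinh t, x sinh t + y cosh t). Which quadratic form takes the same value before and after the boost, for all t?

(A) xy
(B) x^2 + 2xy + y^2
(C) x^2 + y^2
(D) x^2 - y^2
D

Write x' = x cosh t + y sinh t, y' = x sinh t + y cosh t and substitute into each option:
(A) xy: (x cosh t + y sinh t)(x sinh t + y cosh t) = xy(cosh^2 t + sinh^2 t) + (x^2 + y^2) sinh t cosh t = xy cosh 2t + (x^2 + y^2)(sinh 2t)/2   [not invariant for t != 0]
(B) x^2 + 2xy + y^2: (x' + y')^2 with x' + y' = (x + y)(cosh t + sinh t) = (x + y)e^t, so it becomes (x + y)^2 e^(2t)   [not invariant for t != 0]
(C) x^2 + y^2: (x cosh t + y sinh t)^2 + (x sinh t + y cosh t)^2 = (x^2 + y^2)(cosh^2 t + sinh^2 t) + 4xy sinh t cosh t = (x^2 + y^2) cosh 2t + 2xy sinh 2t   [not invariant for t != 0]
(D) x^2 - y^2: (x cosh t + y sinh t)^2 - (x sinh t + y cosh t)^2 = x^2(cosh^2 t - sinh^2 t) + 2xy(cosh t sinh t - sinh t cosh t) + y^2(sinh^2 t - cosh^2 t) = x^2 - y^2   [invariant, using cosh^2 t - sinh^2 t = 1]

Only (D) x^2 - y^2 is unchanged; it is the Minkowski form preserved by Lorentz boosts, just as x^2 + y^2 is preserved by ordinary rotations.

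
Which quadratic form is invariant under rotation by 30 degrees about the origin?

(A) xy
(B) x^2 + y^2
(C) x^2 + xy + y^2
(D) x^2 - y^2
B

Rotation by 30 degrees sends (x, y) to (sqrt(3)x/2 - y/2, x/2 + sqrt(3)y/2).
Substitute the transformed coordinates into each option and compare with the original:
(A) xy  ->  (sqrt(3)x/2 - y/2)(x/2 + sqrt(3)y/2) = sqrt(3)x^2/4 + xy/2 - sqrt(3)y^2/4   [differs from xy: not invariant]
(B) x^2 + y^2  ->  (sqrt(3)x/2 - y/2)^2 + (x/2 + sqrt(3)y/2)^2 = x^2 + y^2   [equals x^2 + y^2: invariant]
(C) x^2 + xy + y^2  ->  (sqrt(3)x/2 - y/2)^2 + (sqrt(3)x/2 - y/2)(x/2 + sqrt(3)y/2) + (x/2 + sqrt(3)y/2)^2 = sqrt(3)x^2/4 + x^2 + xy/2 - sqrt(3)y^2/4 + y^2   [differs from x^2 + xy + y^2: not invariant]
(D) x^2 - y^2  ->  (sqrt(3)x/2 - y/2)^2 - (x/2 + sqrt(3)y/2)^2 = x^2/2 - sqrt(3)xy - y^2/2   [differs from x^2 - y^2: not invariant]

Only option (B), x^2 + y^2, is unchanged by the transformation.
x^2 + y^2 is the squared distance from the origin, which rotations preserve.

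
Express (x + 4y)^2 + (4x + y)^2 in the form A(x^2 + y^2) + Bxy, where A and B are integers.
17(x^2 + y^2) + 16xy

Expanding: (x + 4y)^2 = x^2 + 8xy + 16y^2
(4x + y)^2 = 16x^2 + 8xy + y^2
Sum = (1+16)(x^2+y^2) + 16xy = 17(x^2 + y^2) + 16xy
This is symmetric in x and y.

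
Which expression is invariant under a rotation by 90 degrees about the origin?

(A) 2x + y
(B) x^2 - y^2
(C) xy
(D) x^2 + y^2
D

A rotation by 90 degrees sends (x, y) to (-y, x).
Substitute the transformed coordinates into each option and compare with the original:
(A) 2x + y  ->  2(-y) + (x) = x - 2y   [differs from 2x + y: not invariant]
(B) x^2 - y^2  ->  (-y)^2 - (x)^2 = -x^2 + y^2   [differs from x^2 - y^2: not invariant]
(C) xy  ->  (-y)(x) = -xy   [differs from xy: not invariant]
(D) x^2 + y^2  ->  (-y)^2 + (x)^2 = x^2 + y^2   [equals x^2 + y^2: invariant]

Only option (D), x^2 + y^2, is unchanged by the transformation.
Geometrically, x^2 + y^2 is the squared distance from the origin, which every rotation about the origin preserves.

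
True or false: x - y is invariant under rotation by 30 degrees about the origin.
False

Applying rotation by 30 degrees: x' = x*cos(30 degrees) - y*sin(30 degrees) = sqrt(3)x/2 - y/2, y' = x*sin(30 degrees) + y*cos(30 degrees) = x/2 + sqrt(3)y/2

Substituting into x - y:
(sqrt(3)x/2 - y/2) - (x/2 + sqrt(3)y/2)
= -x/2 + sqrt(3)x/2 - sqrt(3)y/2 - y/2

This differs from the original expression x - y, so it is NOT invariant.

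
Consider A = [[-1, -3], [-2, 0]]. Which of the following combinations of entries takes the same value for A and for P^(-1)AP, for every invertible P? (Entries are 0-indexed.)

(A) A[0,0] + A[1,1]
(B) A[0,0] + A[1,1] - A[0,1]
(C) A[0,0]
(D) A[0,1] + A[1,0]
A

A[0,0] + A[1,1] is the trace of A. By the cyclic property of the trace, tr(P^(-1)AP) = tr(APP^(-1)) = tr(A), so it is the same for every matrix similar to A.

The other combinations are not similarity invariants. For example, take P = [[1, 1], [0, 1]] (det P = 1), so P^(-1) = [[1, -1], [0, 1]] and
B = P^(-1)AP = [[1, -2], [-2, -2]].
Evaluating each option on A and on B:
(A) A[0,0] + A[1,1]: -1 for A, -1 for B -> unchanged
(B) A[0,0] + A[1,1] - A[0,1]: 2 for A, 1 for B -> changes
(C) A[0,0]: -1 for A, 1 for B -> changes
(D) A[0,1] + A[1,0]: -5 for A, -4 for B -> changes

Only (A) A[0,0] + A[1,1] = -1 survives (and it does so for every P, not just this one), so it is the invariant.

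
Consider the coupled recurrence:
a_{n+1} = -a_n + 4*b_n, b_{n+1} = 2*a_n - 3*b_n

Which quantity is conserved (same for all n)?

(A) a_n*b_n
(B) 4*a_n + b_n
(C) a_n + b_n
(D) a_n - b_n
C

Replace a_n by a_{n+1} = -a_n + 4*b_n and b_n by b_{n+1} = 2*a_n - 3*b_n in each option and simplify:
(A) a_n*b_n  ->  (-a_n + 4*b_n)*(2*a_n - 3*b_n) = -2*a_n^2 + 11*a_n*b_n - 12*b_n^2   [not conserved]
(B) 4*a_n + b_n  ->  4*(-a_n + 4*b_n) + (2*a_n - 3*b_n) = -2*a_n + 13*b_n   [not conserved]
(C) a_n + b_n  ->  (-a_n + 4*b_n) + (2*a_n - 3*b_n) = a_n + b_n   [conserved]
(D) a_n - b_n  ->  (-a_n + 4*b_n) - (2*a_n - 3*b_n) = -3*a_n + 7*b_n   [not conserved]

Only (C) a_n + b_n returns to itself after one step, so it is the conserved quantity.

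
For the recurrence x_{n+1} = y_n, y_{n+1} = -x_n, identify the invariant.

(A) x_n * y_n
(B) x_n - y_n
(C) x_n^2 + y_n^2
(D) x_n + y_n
C

For the recurrence x_{n+1} = y_n, y_{n+1} = -x_n:

x_{n+1}^2 + y_{n+1}^2 = y_n^2 + (-x_n)^2 = x_n^2 + y_n^2
The sum of squares is conserved (like energy in a harmonic oscillator).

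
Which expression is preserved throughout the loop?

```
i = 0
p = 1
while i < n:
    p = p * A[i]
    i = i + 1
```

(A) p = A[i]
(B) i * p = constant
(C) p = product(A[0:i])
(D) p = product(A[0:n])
C

A loop invariant must hold before the first iteration and be re-established by every execution of the body.

(C) p = product(A[0:i]): Initially i = 0 and p = 1 = product of the empty slice A[0:0]. If p = product(A[0:i]) holds at the top of an iteration, the body sets p to product(A[0:i]) * A[i] = product(A[0:i+1]) and then i to i+1, so the property is restored. At exit i = n, giving p = product(A[0:n]).

The other options fail:
(A) p = A[i]: after the first iteration p = A[0] but i = 1; in general p is a product of several elements, not a single one.
(B) i * p = constant: initially i * p = 0, but after one iteration it is 1 * A[0], which is nonzero in general.
(D) p = product(A[0:n]): false before the loop (p = 1, not the full product) -- it only becomes true at exit.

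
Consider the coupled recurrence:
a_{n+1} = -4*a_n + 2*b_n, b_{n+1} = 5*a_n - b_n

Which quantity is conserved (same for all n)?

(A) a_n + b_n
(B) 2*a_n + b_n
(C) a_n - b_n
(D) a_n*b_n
A

Replace a_n by a_{n+1} = -4*a_n + 2*b_n and b_n by b_{n+1} = 5*a_n - b_n in each option and simplify:
(A) a_n + b_n  ->  (-4*a_n + 2*b_n) + (5*a_n - b_n) = a_n + b_n   [conserved]
(B) 2*a_n + b_n  ->  2*(-4*a_n + 2*b_n) + (5*a_n - b_n) = -3*a_n + 3*b_n   [not conserved]
(C) a_n - b_n  ->  (-4*a_n + 2*b_n) - (5*a_n - b_n) = -9*a_n + 3*b_n   [not conserved]
(D) a_n*b_n  ->  (-4*a_n + 2*b_n)*(5*a_n - b_n) = -20*a_n^2 + 14*a_n*b_n - 2*b_n^2   [not conserved]

Only (A) a_n + b_n returns to itself after one step, so it is the conserved quantity.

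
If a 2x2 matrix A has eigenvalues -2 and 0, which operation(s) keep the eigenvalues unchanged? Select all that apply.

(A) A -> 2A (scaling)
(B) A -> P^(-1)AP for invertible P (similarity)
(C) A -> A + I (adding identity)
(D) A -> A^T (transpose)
B and D

Eigenvalues are preserved by:
1. Similarity transformations: A -> P^(-1)AP (same characteristic polynomial)
2. Transpose: A^T has the same eigenvalues as A

Eigenvalues are NOT preserved by:
- Adding identity: eigenvalues become -2+1, 0+1
- Scaling: eigenvalues become -4, 0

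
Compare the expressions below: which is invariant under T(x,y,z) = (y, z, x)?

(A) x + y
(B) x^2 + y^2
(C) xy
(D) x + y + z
D

Apply T(x,y,z) = (y, z, x) to each option, i.e. replace (x, y, z) by the transformed coordinates.
Substitute the transformed coordinates into each option and compare with the original:
(A) x + y  ->  (y) + (z) = y + z   [differs from x + y: not invariant]
(B) x^2 + y^2  ->  (y)^2 + (z)^2 = y^2 + z^2   [differs from x^2 + y^2: not invariant]
(C) xy  ->  (y)(z) = yz   [differs from xy: not invariant]
(D) x + y + z  ->  (y) + (z) + (x) = x + y + z   [equals x + y + z: invariant]

Only option (D), x + y + z, is unchanged by the transformation.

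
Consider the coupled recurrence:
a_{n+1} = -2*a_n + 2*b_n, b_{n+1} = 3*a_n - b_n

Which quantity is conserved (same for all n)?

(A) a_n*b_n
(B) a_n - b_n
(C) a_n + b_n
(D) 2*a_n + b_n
C

Replace a_n by a_{n+1} = -2*a_n + 2*b_n and b_n by b_{n+1} = 3*a_n - b_n in each option and simplify:
(A) a_n*b_n  ->  (-2*a_n + 2*b_n)*(3*a_n - b_n) = -6*a_n^2 + 8*a_n*b_n - 2*b_n^2   [not conserved]
(B) a_n - b_n  ->  (-2*a_n + 2*b_n) - (3*a_n - b_n) = -5*a_n + 3*b_n   [not conserved]
(C) a_n + b_n  ->  (-2*a_n + 2*b_n) + (3*a_n - b_n) = a_n + b_n   [conserved]
(D) 2*a_n + b_n  ->  2*(-2*a_n + 2*b_n) + (3*a_n - b_n) = -a_n + 3*b_n   [not conserved]

Only (C) a_n + b_n returns to itself after one step, so it is the conserved quantity.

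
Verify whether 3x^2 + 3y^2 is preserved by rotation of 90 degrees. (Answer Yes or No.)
Yes

Applying rotation by 90 degrees: x' = x*cos(90 degrees) - y*sin(90 degrees) = -y, y' = x*sin(90 degrees) + y*cos(90 degrees) = x

Substituting into 3x^2 + 3y^2:
3(-y)^2 + 3(x)^2
= 3x^2 + 3y^2

This equals the original expression 3x^2 + 3y^2, so it IS invariant.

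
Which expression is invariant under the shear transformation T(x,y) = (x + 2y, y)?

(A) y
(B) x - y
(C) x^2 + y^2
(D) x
A

Under the shear T(x,y) = (x + 2y, y):
Substitute the transformed coordinates into each option and compare with the original:
(A) y  ->  (y) = y   [equals y: invariant]
(B) x - y  ->  (x + 2y) - (y) = x + y   [differs from x - y: not invariant]
(C) x^2 + y^2  ->  (x + 2y)^2 + (y)^2 = x^2 + 4xy + 5y^2   [differs from x^2 + y^2: not invariant]
(D) x  ->  (x + 2y) = x + 2y   [differs from x: not invariant]

Only option (A), y, is unchanged by the transformation.
A horizontal shear moves points parallel to the x-axis, so the y-coordinate (and any function of y alone) is unchanged.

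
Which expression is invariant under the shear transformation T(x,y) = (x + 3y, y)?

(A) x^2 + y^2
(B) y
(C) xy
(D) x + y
B

Under the shear T(x,y) = (x + 3y, y):
Substitute the transformed coordinates into each option and compare with the original:
(A) x^2 + y^2  ->  (x + 3y)^2 + (y)^2 = x^2 + 6xy + 10y^2   [differs from x^2 + y^2: not invariant]
(B) y  ->  (y) = y   [equals y: invariant]
(C) xy  ->  (x + 3y)(y) = xy + 3y^2   [differs from xy: not invariant]
(D) x + y  ->  (x + 3y) + (y) = x + 4y   [differs from x + y: not invariant]

Only option (B), y, is unchanged by the transformation.
A horizontal shear moves points parallel to the x-axis, so the y-coordinate (and any function of y alone) is unchanged.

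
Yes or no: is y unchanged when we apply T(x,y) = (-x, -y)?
No

Substitute T(x,y) = (-x, -y) into the expression and compare with the original.

Original: y
After applying T: (-y) = -y

This differs from the original y (difference: -2y), so the expression is NOT invariant.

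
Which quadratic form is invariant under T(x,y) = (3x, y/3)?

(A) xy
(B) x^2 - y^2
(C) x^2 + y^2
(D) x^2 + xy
A

T multiplies x by 3 and divides y by 3.
Substitute the transformed coordinates into each option and compare with the original:
(A) xy  ->  (3x)(y/3) = xy   [equals xy: invariant]
(B) x^2 - y^2  ->  (3x)^2 - (y/3)^2 = 9x^2 - y^2/9   [differs from x^2 - y^2: not invariant]
(C) x^2 + y^2  ->  (3x)^2 + (y/3)^2 = 9x^2 + y^2/9   [differs from x^2 + y^2: not invariant]
(D) x^2 + xy  ->  (3x)^2 + (3x)(y/3) = 9x^2 + xy   [differs from x^2 + xy: not invariant]

Only option (A), xy, is unchanged by the transformation.
The factors 3 and 1/3 cancel only in the pure product xy.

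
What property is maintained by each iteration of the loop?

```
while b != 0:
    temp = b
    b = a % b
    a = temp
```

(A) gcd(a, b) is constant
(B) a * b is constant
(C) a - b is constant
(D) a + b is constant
A

A loop invariant must hold before the first iteration and be re-established by every execution of the body.

(A) gcd(a, b) is constant: One iteration replaces (a, b) by (b, a mod b). Since a mod b = a - q*b for an integer q, any common divisor of a and b divides b and a mod b, and conversely; hence gcd(b, a mod b) = gcd(a, b). For instance (22, 5) -> (5, 2) keeps gcd = 1. At exit b = 0 and a = gcd of the original inputs.

The other options fail:
(B) a * b is constant: e.g. (a, b) = (22, 5) -> (5, 2): the product goes from 110 to 10.
(C) a - b is constant: e.g. (a, b) = (22, 5) -> (5, 2): the difference goes from 17 to 3.
(D) a + b is constant: e.g. (a, b) = (22, 5) -> (5, 2): the sum goes from 27 to 7.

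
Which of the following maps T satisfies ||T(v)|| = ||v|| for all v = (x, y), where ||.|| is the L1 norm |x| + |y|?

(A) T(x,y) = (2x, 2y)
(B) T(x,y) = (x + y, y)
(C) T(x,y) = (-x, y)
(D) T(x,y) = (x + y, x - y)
C

A transformation preserves a norm if ||T(v)|| = ||v|| for every v; a single vector where the norm changes rules an option out.

(A) T(x,y) = (2x, 2y): v = (1, 0) has norm |1| + |0| = 1, but T(v) = (2, 0) has norm 2 -- not preserved.
(B) T(x,y) = (x + y, y): v = (0, 1) has norm |0| + |1| = 1, but T(v) = (1, 1) has norm 2 -- not preserved.
(C) T(x,y) = (-x, y): preserves the norm -- it only permutes the coordinates and/or flips signs, which leaves |x| + |y| unchanged.
(D) T(x,y) = (x + y, x - y): v = (1, 0) has norm |1| + |0| = 1, but T(v) = (1, 1) has norm 2 -- not preserved.

Therefore the answer is (C).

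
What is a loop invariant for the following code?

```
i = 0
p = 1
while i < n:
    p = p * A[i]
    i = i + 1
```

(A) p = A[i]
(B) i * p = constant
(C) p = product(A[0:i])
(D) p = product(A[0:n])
C

A loop invariant must hold before the first iteration and be re-established by every execution of the body.

(C) p = product(A[0:i]): Initially i = 0 and p = 1 = product of the empty slice A[0:0]. If p = product(A[0:i]) holds at the top of an iteration, the body sets p to product(A[0:i]) * A[i] = product(A[0:i+1]) and then i to i+1, so the property is restored. At exit i = n, giving p = product(A[0:n]).

The other options fail:
(A) p = A[i]: after the first iteration p = A[0] but i = 1; in general p is a product of several elements, not a single one.
(B) i * p = constant: initially i * p = 0, but after one iteration it is 1 * A[0], which is nonzero in general.
(D) p = product(A[0:n]): false before the loop (p = 1, not the full product) -- it only becomes true at exit.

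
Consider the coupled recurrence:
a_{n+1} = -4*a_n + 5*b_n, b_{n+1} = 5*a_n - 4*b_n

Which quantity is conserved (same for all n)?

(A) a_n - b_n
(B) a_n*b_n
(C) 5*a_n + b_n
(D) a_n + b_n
D

Replace a_n by a_{n+1} = -4*a_n + 5*b_n and b_n by b_{n+1} = 5*a_n - 4*b_n in each option and simplify:
(A) a_n - b_n  ->  (-4*a_n + 5*b_n) - (5*a_n - 4*b_n) = -9*a_n + 9*b_n   [not conserved]
(B) a_n*b_n  ->  (-4*a_n + 5*b_n)*(5*a_n - 4*b_n) = -20*a_n^2 + 41*a_n*b_n - 20*b_n^2   [not conserved]
(C) 5*a_n + b_n  ->  5*(-4*a_n + 5*b_n) + (5*a_n - 4*b_n) = -15*a_n + 21*b_n   [not conserved]
(D) a_n + b_n  ->  (-4*a_n + 5*b_n) + (5*a_n - 4*b_n) = a_n + b_n   [conserved]

Only (D) a_n + b_n returns to itself after one step, so it is the conserved quantity.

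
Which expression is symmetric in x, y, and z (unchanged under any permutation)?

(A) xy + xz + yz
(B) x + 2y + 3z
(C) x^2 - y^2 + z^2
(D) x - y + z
A

A symmetric expression is unchanged when the variables are permuted; here the transformation to test is the swap (x, y) -> (y, x).
A symmetric expression must survive every permutation; the single swap x <-> y already eliminates the distractors, and the keyed expression is also unchanged by x <-> z and y <-> z (each variable enters it in exactly the same way).
Substitute the transformed coordinates into each option and compare with the original:
(A) xy + xz + yz  ->  (y)(x) + (y)z + (x)z = xy + xz + yz   [equals xy + xz + yz: invariant]
(B) x + 2y + 3z  ->  (y) + 2(x) + 3z = 2x + y + 3z   [differs from x + 2y + 3z: not invariant]
(C) x^2 - y^2 + z^2  ->  (y)^2 - (x)^2 + z^2 = -x^2 + y^2 + z^2   [differs from x^2 - y^2 + z^2: not invariant]
(D) x - y + z  ->  (y) - (x) + z = -x + y + z   [differs from x - y + z: not invariant]

Only option (A), xy + xz + yz, is unchanged by the transformation.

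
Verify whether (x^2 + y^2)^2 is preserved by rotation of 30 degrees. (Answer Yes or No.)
Yes

Applying rotation by 30 degrees: x' = x*cos(30 degrees) - y*sin(30 degrees) = sqrt(3)x/2 - y/2, y' = x*sin(30 degrees) + y*cos(30 degrees) = x/2 + sqrt(3)y/2

Substituting into (x^2 + y^2)^2:
((sqrt(3)x/2 - y/2)^2 + (x/2 + sqrt(3)y/2)^2)^2
= x^4 + 2x^2y^2 + y^4 = (x^2 + y^2)^2

This equals the original expression (x^2 + y^2)^2, so it IS invariant.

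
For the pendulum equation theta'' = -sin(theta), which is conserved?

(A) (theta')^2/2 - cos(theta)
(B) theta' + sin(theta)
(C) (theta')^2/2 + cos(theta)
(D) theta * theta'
A

A first integral I satisfies dI/dt = 0 along every solution. Differentiate each option and use the equation of motion:
(A) d/dt[(theta')^2/2 - cos(theta)] = theta' theta'' + sin(theta) theta' = theta'(-sin(theta)) + theta' sin(theta) = 0
(B) d/dt[theta' + sin(theta)] = theta'' + cos(theta) theta' = -sin(theta) + theta' cos(theta), not identically 0
(C) d/dt[(theta')^2/2 + cos(theta)] = theta' theta'' - sin(theta) theta' = -2 theta' sin(theta), not identically 0
(D) d/dt[theta * theta'] = (theta')^2 + theta theta'' = (theta')^2 - theta sin(theta), not identically 0

Only (A) has zero time-derivative. This is the total energy: kinetic (theta')^2/2 plus potential -cos(theta).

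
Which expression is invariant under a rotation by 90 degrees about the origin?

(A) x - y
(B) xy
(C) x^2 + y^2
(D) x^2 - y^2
C

A rotation by 90 degrees sends (x, y) to (-y, x).
Substitute the transformed coordinates into each option and compare with the original:
(A) x - y  ->  (-y) - (x) = -x - y   [differs from x - y: not invariant]
(B) xy  ->  (-y)(x) = -xy   [differs from xy: not invariant]
(C) x^2 + y^2  ->  (-y)^2 + (x)^2 = x^2 + y^2   [equals x^2 + y^2: invariant]
(D) x^2 - y^2  ->  (-y)^2 - (x)^2 = -x^2 + y^2   [differs from x^2 - y^2: not invariant]

Only option (C), x^2 + y^2, is unchanged by the transformation.
Geometrically, x^2 + y^2 is the squared distance from the origin, which every rotation about the origin preserves.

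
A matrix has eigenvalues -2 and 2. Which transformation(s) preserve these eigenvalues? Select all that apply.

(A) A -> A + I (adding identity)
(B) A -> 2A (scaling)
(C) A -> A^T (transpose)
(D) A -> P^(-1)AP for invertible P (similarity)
C and D

Eigenvalues are preserved by:
1. Similarity transformations: A -> P^(-1)AP (same characteristic polynomial)
2. Transpose: A^T has the same eigenvalues as A

Eigenvalues are NOT preserved by:
- Adding identity: eigenvalues become -2+1, 2+1
- Scaling: eigenvalues become -4, 4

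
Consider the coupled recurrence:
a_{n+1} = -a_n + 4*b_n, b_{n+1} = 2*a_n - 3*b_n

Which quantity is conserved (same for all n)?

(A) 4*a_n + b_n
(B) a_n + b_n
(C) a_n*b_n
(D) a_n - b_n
B

Replace a_n by a_{n+1} = -a_n + 4*b_n and b_n by b_{n+1} = 2*a_n - 3*b_n in each option and simplify:
(A) 4*a_n + b_n  ->  4*(-a_n + 4*b_n) + (2*a_n - 3*b_n) = -2*a_n + 13*b_n   [not conserved]
(B) a_n + b_n  ->  (-a_n + 4*b_n) + (2*a_n - 3*b_n) = a_n + b_n   [conserved]
(C) a_n*b_n  ->  (-a_n + 4*b_n)*(2*a_n - 3*b_n) = -2*a_n^2 + 11*a_n*b_n - 12*b_n^2   [not conserved]
(D) a_n - b_n  ->  (-a_n + 4*b_n) - (2*a_n - 3*b_n) = -3*a_n + 7*b_n   [not conserved]

Only (B) a_n + b_n returns to itself after one step, so it is the conserved quantity.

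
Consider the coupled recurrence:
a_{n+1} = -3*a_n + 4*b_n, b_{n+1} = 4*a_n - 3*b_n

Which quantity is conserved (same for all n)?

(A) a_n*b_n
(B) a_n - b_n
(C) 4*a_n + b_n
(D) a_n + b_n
D

Replace a_n by a_{n+1} = -3*a_n + 4*b_n and b_n by b_{n+1} = 4*a_n - 3*b_n in each option and simplify:
(A) a_n*b_n  ->  (-3*a_n + 4*b_n)*(4*a_n - 3*b_n) = -12*a_n^2 + 25*a_n*b_n - 12*b_n^2   [not conserved]
(B) a_n - b_n  ->  (-3*a_n + 4*b_n) - (4*a_n - 3*b_n) = -7*a_n + 7*b_n   [not conserved]
(C) 4*a_n + b_n  ->  4*(-3*a_n + 4*b_n) + (4*a_n - 3*b_n) = -8*a_n + 13*b_n   [not conserved]
(D) a_n + b_n  ->  (-3*a_n + 4*b_n) + (4*a_n - 3*b_n) = a_n + b_n   [conserved]

Only (D) a_n + b_n returns to itself after one step, so it is the conserved quantity.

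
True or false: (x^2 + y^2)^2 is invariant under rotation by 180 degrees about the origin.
True

Applying rotation by 180 degrees: x' = x*cos(180 degrees) - y*sin(180 degrees) = -x, y' = x*sin(180 degrees) + y*cos(180 degrees) = -y

Substituting into (x^2 + y^2)^2:
((-x)^2 + (-y)^2)^2
= x^4 + 2x^2y^2 + y^4 = (x^2 + y^2)^2

This equals the original expression (x^2 + y^2)^2, so it IS invariant.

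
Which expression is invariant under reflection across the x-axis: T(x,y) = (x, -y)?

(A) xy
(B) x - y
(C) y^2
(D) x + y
C

The map is reflection across the x-axis: T(x,y) = (x, -y).
Substitute the transformed coordinates into each option and compare with the original:
(A) xy  ->  (x)(-y) = -xy   [differs from xy: not invariant]
(B) x - y  ->  (x) - (-y) = x + y   [differs from x - y: not invariant]
(C) y^2  ->  (-y)^2 = y^2   [equals y^2: invariant]
(D) x + y  ->  (x) + (-y) = x - y   [differs from x + y: not invariant]

Only option (C), y^2, is unchanged by the transformation.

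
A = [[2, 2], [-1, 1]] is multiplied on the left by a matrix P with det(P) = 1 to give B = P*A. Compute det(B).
4

By the multiplicative property of determinants, det(B) = det(P*A) = det(P) * det(A) = det(A),
so the determinant is invariant under multiplication by any determinant-1 matrix; we just need det(A).

det(A) = (2)(1) - (2)(-1) = 2 - (-2) = 4

Therefore det(B) = 1 * 4 = 4.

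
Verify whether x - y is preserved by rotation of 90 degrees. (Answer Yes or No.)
No

Applying rotation by 90 degrees: x' = x*cos(90 degrees) - y*sin(90 degrees) = -y, y' = x*sin(90 degrees) + y*cos(90 degrees) = x

Substituting into x - y:
(-y) - (x)
= -x - y

This differs from the original expression x - y, so it is NOT invariant.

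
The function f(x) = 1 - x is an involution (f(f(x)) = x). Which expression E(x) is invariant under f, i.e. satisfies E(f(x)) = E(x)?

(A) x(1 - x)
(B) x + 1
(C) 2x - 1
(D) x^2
A

Replace x by f(x) = 1 - x in each option and simplify. As a quick numerical cross-check, also compare E(3) with E(f(3)) = E(-2).

(A) x(1 - x)  ->  (1 - x)(1 - (1 - x)), which simplifies back to x(1 - x); check: E(3) = -6, E(-2) = -6.   [invariant]
(B) x + 1  ->  (1 - x) + 1 = 2 - x; check: E(3) = 4 but E(-2) = -1.   [not invariant]
(C) 2x - 1  ->  2(1 - x) - 1 = 1 - 2x; check: E(3) = 5 but E(-2) = -5.   [not invariant]
(D) x^2  ->  (1 - x)^2 = (x - 1)^2; check: E(3) = 9 but E(-2) = 4.   [not invariant]

Only (A) is unchanged. E is symmetric under swapping x with f(x) = 1 - x, which is exactly what an involution does.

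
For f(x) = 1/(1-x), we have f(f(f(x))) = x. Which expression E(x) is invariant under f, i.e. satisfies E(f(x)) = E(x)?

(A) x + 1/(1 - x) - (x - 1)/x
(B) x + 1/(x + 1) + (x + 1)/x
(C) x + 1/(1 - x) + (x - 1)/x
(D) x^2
C

Replace x by f(x) = 1/(1 - x) in each option and simplify. As a quick numerical cross-check, also compare E(3) with E(f(3)) = E(-1/2).

(A) x + 1/(1 - x) - (x - 1)/x  ->  (1/(1 - x)) + 1/(1 - (1/(1 - x))) - ((1/(1 - x)) - 1)/(1/(1 - x)) = (x^2(1 - x) - x + (x - 1)^2)/(x(x - 1)); check: E(3) = 11/6 but E(-1/2) = -17/6.   [not invariant]
(B) x + 1/(x + 1) + (x + 1)/x  ->  (1/(1 - x)) + 1/((1/(1 - x)) + 1) + ((1/(1 - x)) + 1)/(1/(1 - x)) = (-x^3 + 6x^2 - 11x + 7)/(x^2 - 3x + 2); check: E(3) = 55/12 but E(-1/2) = 1/2.   [not invariant]
(C) x + 1/(1 - x) + (x - 1)/x  ->  (1/(1 - x)) + 1/(1 - (1/(1 - x))) + ((1/(1 - x)) - 1)/(1/(1 - x)), which simplifies back to x + 1/(1 - x) + (x - 1)/x; check: E(3) = 19/6, E(-1/2) = 19/6.   [invariant]
(D) x^2  ->  (1/(1 - x))^2 = (x - 1)^(-2); check: E(3) = 9 but E(-1/2) = 1/4.   [not invariant]

Only (C) is unchanged. Indeed f(f(x)) = 1/(1 - 1/(1-x)) = (1-x)/(-x) = (x-1)/x, so E(x) = x + f(x) + f(f(x)) is the sum over the whole 3-cycle; applying f just permutes the three terms cyclically (x -> f(x) -> f(f(x)) -> x), leaving the sum unchanged.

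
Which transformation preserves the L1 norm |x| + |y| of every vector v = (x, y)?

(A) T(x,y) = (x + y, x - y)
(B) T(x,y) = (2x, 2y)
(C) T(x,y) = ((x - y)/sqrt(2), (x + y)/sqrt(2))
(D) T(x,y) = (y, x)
D

A transformation preserves a norm if ||T(v)|| = ||v|| for every v; a single vector where the norm changes rules an option out.

(A) T(x,y) = (x + y, x - y): v = (1, 0) has norm |1| + |0| = 1, but T(v) = (1, 1) has norm 2 -- not preserved.
(B) T(x,y) = (2x, 2y): v = (1, 0) has norm |1| + |0| = 1, but T(v) = (2, 0) has norm 2 -- not preserved.
(C) T(x,y) = ((x - y)/sqrt(2), (x + y)/sqrt(2)): v = (1, 0) has norm |1| + |0| = 1, but T(v) = (sqrt(2)/2, sqrt(2)/2) has norm sqrt(2) -- not preserved.
(D) T(x,y) = (y, x): preserves the norm -- it only permutes the coordinates and/or flips signs, which leaves |x| + |y| unchanged.

Therefore the answer is (D).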